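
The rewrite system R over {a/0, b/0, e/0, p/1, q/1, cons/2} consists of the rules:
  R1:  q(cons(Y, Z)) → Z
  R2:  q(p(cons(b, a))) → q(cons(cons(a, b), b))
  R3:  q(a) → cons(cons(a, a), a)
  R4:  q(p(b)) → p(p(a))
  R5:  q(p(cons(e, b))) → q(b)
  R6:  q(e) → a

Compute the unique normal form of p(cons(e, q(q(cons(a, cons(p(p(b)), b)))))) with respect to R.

p(cons(e, b))

1. p(cons(e, q(q(cons(a, cons(p(p(b)), b))))))  →  p(cons(e, q(cons(p(p(b)), b))))   [R1 at 1.2.1]
2. p(cons(e, q(cons(p(p(b)), b))))  →  p(cons(e, b))   [R1 at 1.2]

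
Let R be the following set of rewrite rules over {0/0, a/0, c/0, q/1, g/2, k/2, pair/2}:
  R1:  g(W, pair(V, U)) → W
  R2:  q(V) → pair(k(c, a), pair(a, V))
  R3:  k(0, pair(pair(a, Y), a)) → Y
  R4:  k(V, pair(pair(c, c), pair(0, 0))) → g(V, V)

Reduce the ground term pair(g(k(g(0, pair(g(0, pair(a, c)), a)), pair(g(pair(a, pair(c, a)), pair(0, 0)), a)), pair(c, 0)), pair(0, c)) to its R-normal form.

1. pair(g(k(g(0, pair(g(0, pair(a, c)), a)), pair(g(pair(a, pair(c, a)), pair(0, 0)), a)), pair(c, 0)), pair(0, c))  →  pair(k(g(0, pair(g(0, pair(a, c)), a)), pair(g(pair(a, pair(c, a)), pair(0, 0)), a)), pair(0, c))   [R1 at 1]
2. pair(k(g(0, pair(g(0, pair(a, c)), a)), pair(g(pair(a, pair(c, a)), pair(0, 0)), a)), pair(0, c))  →  pair(k(0, pair(g(pair(a, pair(c, a)), pair(0, 0)), a)), pair(0, c))   [R1 at 1.1]
3. pair(k(0, pair(g(pair(a, pair(c, a)), pair(0, 0)), a)), pair(0, c))  →  pair(k(0, pair(pair(a, pair(c, a)), a)), pair(0, c))   [R1 at 1.2.1]
4. pair(k(0, pair(pair(a, pair(c, a)), a)), pair(0, c))  →  pair(pair(c, a), pair(0, c))   [R3 at 1]

pair(pair(c, a), pair(0, c))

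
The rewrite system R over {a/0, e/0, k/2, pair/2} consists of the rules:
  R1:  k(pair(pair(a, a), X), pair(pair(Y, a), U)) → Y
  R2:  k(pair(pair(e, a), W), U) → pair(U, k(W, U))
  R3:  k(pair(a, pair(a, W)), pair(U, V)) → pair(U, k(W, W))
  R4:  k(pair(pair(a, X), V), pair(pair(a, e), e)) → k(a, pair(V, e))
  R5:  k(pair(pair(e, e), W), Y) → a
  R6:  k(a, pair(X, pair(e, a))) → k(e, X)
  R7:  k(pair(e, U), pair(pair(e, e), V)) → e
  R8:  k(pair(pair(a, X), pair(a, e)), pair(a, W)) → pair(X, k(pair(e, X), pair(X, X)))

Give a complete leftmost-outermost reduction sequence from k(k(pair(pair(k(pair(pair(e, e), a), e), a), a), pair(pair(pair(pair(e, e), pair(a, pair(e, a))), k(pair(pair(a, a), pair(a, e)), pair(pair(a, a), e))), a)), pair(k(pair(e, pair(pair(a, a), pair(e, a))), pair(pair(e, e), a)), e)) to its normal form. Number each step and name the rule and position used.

a

1. k(k(pair(pair(k(pair(pair(e, e), a), e), a), a), pair(pair(pair(pair(e, e), pair(a, pair(e, a))), k(pair(pair(a, a), pair(a, e)), pair(pair(a, a), e))), a)), pair(k(pair(e, pair(pair(a, a), pair(e, a))), pair(pair(e, e), a)), e))  →  k(k(pair(pair(a, a), a), pair(pair(pair(pair(e, e), pair(a, pair(e, a))), k(pair(pair(a, a), pair(a, e)), pair(pair(a, a), e))), a)), pair(k(pair(e, pair(pair(a, a), pair(e, a))), pair(pair(e, e), a)), e))   [R5 at 1.1.1.1]
2. k(k(pair(pair(a, a), a), pair(pair(pair(pair(e, e), pair(a, pair(e, a))), k(pair(pair(a, a), pair(a, e)), pair(pair(a, a), e))), a)), pair(k(pair(e, pair(pair(a, a), pair(e, a))), pair(pair(e, e), a)), e))  →  k(k(pair(pair(a, a), a), pair(pair(pair(pair(e, e), pair(a, pair(e, a))), a), a)), pair(k(pair(e, pair(pair(a, a), pair(e, a))), pair(pair(e, e), a)), e))   [R1 at 1.2.1.2]
3. k(k(pair(pair(a, a), a), pair(pair(pair(pair(e, e), pair(a, pair(e, a))), a), a)), pair(k(pair(e, pair(pair(a, a), pair(e, a))), pair(pair(e, e), a)), e))  →  k(pair(pair(e, e), pair(a, pair(e, a))), pair(k(pair(e, pair(pair(a, a), pair(e, a))), pair(pair(e, e), a)), e))   [R1 at 1]
4. k(pair(pair(e, e), pair(a, pair(e, a))), pair(k(pair(e, pair(pair(a, a), pair(e, a))), pair(pair(e, e), a)), e))  →  a   [R5 at ε]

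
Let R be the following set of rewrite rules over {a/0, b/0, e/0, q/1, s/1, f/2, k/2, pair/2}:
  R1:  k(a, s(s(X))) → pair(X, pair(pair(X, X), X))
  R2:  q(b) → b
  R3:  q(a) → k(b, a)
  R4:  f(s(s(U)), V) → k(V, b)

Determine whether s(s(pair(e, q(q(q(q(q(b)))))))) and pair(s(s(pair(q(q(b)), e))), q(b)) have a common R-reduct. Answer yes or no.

Reduce t₁ = s(s(pair(e, q(q(q(q(q(b)))))))):
1. s(s(pair(e, q(q(q(q(q(b))))))))  →  s(s(pair(e, q(q(q(q(b)))))))   [R2 at 1.1.2.1.1.1.1]
2. s(s(pair(e, q(q(q(q(b)))))))  →  s(s(pair(e, q(q(q(b))))))   [R2 at 1.1.2.1.1.1]
3. s(s(pair(e, q(q(q(b))))))  →  s(s(pair(e, q(q(b)))))   [R2 at 1.1.2.1.1]
4. s(s(pair(e, q(q(b)))))  →  s(s(pair(e, q(b))))   [R2 at 1.1.2.1]
5. s(s(pair(e, q(b))))  →  s(s(pair(e, b)))   [R2 at 1.1.2]

Reduce t₂ = pair(s(s(pair(q(q(b)), e))), q(b)):
1. pair(s(s(pair(q(q(b)), e))), q(b))  →  pair(s(s(pair(q(b), e))), q(b))   [R2 at 1.1.1.1.1]
2. pair(s(s(pair(q(b), e))), q(b))  →  pair(s(s(pair(b, e))), q(b))   [R2 at 1.1.1.1]
3. pair(s(s(pair(b, e))), q(b))  →  pair(s(s(pair(b, e))), b)   [R2 at 2]

no — NF(t₁) = s(s(pair(e, b))), NF(t₂) = pair(s(s(pair(b, e))), b)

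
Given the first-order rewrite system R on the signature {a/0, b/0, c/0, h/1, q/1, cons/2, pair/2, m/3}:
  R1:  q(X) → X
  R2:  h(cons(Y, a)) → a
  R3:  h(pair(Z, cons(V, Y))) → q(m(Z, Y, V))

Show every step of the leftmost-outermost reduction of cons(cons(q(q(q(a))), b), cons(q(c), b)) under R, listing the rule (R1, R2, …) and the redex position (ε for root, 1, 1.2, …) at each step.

1. cons(cons(q(q(q(a))), b), cons(q(c), b))  →  cons(cons(q(q(a)), b), cons(q(c), b))   [R1 at 1.1]
2. cons(cons(q(q(a)), b), cons(q(c), b))  →  cons(cons(q(a), b), cons(q(c), b))   [R1 at 1.1]
3. cons(cons(q(a), b), cons(q(c), b))  →  cons(cons(a, b), cons(q(c), b))   [R1 at 1.1]
4. cons(cons(a, b), cons(q(c), b))  →  cons(cons(a, b), cons(c, b))   [R1 at 2.1]

cons(cons(a, b), cons(c, b))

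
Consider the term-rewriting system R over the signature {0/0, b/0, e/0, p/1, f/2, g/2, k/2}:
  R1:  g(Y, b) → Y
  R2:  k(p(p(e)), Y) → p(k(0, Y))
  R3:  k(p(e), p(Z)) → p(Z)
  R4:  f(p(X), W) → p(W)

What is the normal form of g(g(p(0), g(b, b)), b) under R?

p(0)

1. g(g(p(0), g(b, b)), b)  →  g(p(0), g(b, b))   [R1 at ε]
2. g(p(0), g(b, b))  →  g(p(0), b)   [R1 at 2]
3. g(p(0), b)  →  p(0)   [R1 at ε]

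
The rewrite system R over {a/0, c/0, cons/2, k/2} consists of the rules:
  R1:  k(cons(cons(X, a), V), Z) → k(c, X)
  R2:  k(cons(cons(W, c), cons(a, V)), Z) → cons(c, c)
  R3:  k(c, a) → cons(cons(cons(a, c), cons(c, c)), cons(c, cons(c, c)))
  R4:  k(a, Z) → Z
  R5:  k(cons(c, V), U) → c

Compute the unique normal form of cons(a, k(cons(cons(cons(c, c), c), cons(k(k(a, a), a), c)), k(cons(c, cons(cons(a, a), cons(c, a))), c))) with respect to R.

cons(a, cons(c, c))

1. cons(a, k(cons(cons(cons(c, c), c), cons(k(k(a, a), a), c)), k(cons(c, cons(cons(a, a), cons(c, a))), c)))  →  cons(a, k(cons(cons(cons(c, c), c), cons(k(a, a), c)), k(cons(c, cons(cons(a, a), cons(c, a))), c)))   [R4 at 2.1.2.1.1]
2. cons(a, k(cons(cons(cons(c, c), c), cons(k(a, a), c)), k(cons(c, cons(cons(a, a), cons(c, a))), c)))  →  cons(a, k(cons(cons(cons(c, c), c), cons(a, c)), k(cons(c, cons(cons(a, a), cons(c, a))), c)))   [R4 at 2.1.2.1]
3. cons(a, k(cons(cons(cons(c, c), c), cons(a, c)), k(cons(c, cons(cons(a, a), cons(c, a))), c)))  →  cons(a, cons(c, c))   [R2 at 2]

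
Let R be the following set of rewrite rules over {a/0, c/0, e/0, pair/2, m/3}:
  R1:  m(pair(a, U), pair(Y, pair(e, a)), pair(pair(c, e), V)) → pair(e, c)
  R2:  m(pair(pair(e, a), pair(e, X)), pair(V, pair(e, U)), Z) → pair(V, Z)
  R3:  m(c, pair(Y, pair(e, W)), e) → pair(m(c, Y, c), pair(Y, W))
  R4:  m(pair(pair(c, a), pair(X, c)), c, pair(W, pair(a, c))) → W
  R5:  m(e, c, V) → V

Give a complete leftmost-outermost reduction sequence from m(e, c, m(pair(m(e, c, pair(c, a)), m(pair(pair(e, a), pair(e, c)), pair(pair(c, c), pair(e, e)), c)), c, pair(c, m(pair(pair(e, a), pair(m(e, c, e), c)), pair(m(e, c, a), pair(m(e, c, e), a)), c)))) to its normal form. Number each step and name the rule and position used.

1. m(e, c, m(pair(m(e, c, pair(c, a)), m(pair(pair(e, a), pair(e, c)), pair(pair(c, c), pair(e, e)), c)), c, pair(c, m(pair(pair(e, a), pair(m(e, c, e), c)), pair(m(e, c, a), pair(m(e, c, e), a)), c))))  →  m(pair(m(e, c, pair(c, a)), m(pair(pair(e, a), pair(e, c)), pair(pair(c, c), pair(e, e)), c)), c, pair(c, m(pair(pair(e, a), pair(m(e, c, e), c)), pair(m(e, c, a), pair(m(e, c, e), a)), c)))   [R5 at ε]
2. m(pair(m(e, c, pair(c, a)), m(pair(pair(e, a), pair(e, c)), pair(pair(c, c), pair(e, e)), c)), c, pair(c, m(pair(pair(e, a), pair(m(e, c, e), c)), pair(m(e, c, a), pair(m(e, c, e), a)), c)))  →  m(pair(pair(c, a), m(pair(pair(e, a), pair(e, c)), pair(pair(c, c), pair(e, e)), c)), c, pair(c, m(pair(pair(e, a), pair(m(e, c, e), c)), pair(m(e, c, a), pair(m(e, c, e), a)), c)))   [R5 at 1.1]
3. m(pair(pair(c, a), m(pair(pair(e, a), pair(e, c)), pair(pair(c, c), pair(e, e)), c)), c, pair(c, m(pair(pair(e, a), pair(m(e, c, e), c)), pair(m(e, c, a), pair(m(e, c, e), a)), c)))  →  m(pair(pair(c, a), pair(pair(c, c), c)), c, pair(c, m(pair(pair(e, a), pair(m(e, c, e), c)), pair(m(e, c, a), pair(m(e, c, e), a)), c)))   [R2 at 1.2]
4. m(pair(pair(c, a), pair(pair(c, c), c)), c, pair(c, m(pair(pair(e, a), pair(m(e, c, e), c)), pair(m(e, c, a), pair(m(e, c, e), a)), c)))  →  m(pair(pair(c, a), pair(pair(c, c), c)), c, pair(c, m(pair(pair(e, a), pair(e, c)), pair(m(e, c, a), pair(m(e, c, e), a)), c)))   [R5 at 3.2.1.2.1]
5. m(pair(pair(c, a), pair(pair(c, c), c)), c, pair(c, m(pair(pair(e, a), pair(e, c)), pair(m(e, c, a), pair(m(e, c, e), a)), c)))  →  m(pair(pair(c, a), pair(pair(c, c), c)), c, pair(c, m(pair(pair(e, a), pair(e, c)), pair(a, pair(m(e, c, e), a)), c)))   [R5 at 3.2.2.1]
6. m(pair(pair(c, a), pair(pair(c, c), c)), c, pair(c, m(pair(pair(e, a), pair(e, c)), pair(a, pair(m(e, c, e), a)), c)))  →  m(pair(pair(c, a), pair(pair(c, c), c)), c, pair(c, m(pair(pair(e, a), pair(e, c)), pair(a, pair(e, a)), c)))   [R5 at 3.2.2.2.1]
7. m(pair(pair(c, a), pair(pair(c, c), c)), c, pair(c, m(pair(pair(e, a), pair(e, c)), pair(a, pair(e, a)), c)))  →  m(pair(pair(c, a), pair(pair(c, c), c)), c, pair(c, pair(a, c)))   [R2 at 3.2]
8. m(pair(pair(c, a), pair(pair(c, c), c)), c, pair(c, pair(a, c)))  →  c   [R4 at ε]

c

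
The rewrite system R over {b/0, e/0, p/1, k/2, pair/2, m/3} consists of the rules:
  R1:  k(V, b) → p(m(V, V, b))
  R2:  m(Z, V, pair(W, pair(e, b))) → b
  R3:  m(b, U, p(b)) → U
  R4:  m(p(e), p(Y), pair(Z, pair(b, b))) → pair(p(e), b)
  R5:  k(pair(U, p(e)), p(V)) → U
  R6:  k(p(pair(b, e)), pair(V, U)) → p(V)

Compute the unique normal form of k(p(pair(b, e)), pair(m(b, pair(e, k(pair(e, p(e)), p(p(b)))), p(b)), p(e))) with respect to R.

p(pair(e, e))

1. k(p(pair(b, e)), pair(m(b, pair(e, k(pair(e, p(e)), p(p(b)))), p(b)), p(e)))  →  p(m(b, pair(e, k(pair(e, p(e)), p(p(b)))), p(b)))   [R6 at ε]
2. p(m(b, pair(e, k(pair(e, p(e)), p(p(b)))), p(b)))  →  p(pair(e, k(pair(e, p(e)), p(p(b)))))   [R3 at 1]
3. p(pair(e, k(pair(e, p(e)), p(p(b)))))  →  p(pair(e, e))   [R5 at 1.2]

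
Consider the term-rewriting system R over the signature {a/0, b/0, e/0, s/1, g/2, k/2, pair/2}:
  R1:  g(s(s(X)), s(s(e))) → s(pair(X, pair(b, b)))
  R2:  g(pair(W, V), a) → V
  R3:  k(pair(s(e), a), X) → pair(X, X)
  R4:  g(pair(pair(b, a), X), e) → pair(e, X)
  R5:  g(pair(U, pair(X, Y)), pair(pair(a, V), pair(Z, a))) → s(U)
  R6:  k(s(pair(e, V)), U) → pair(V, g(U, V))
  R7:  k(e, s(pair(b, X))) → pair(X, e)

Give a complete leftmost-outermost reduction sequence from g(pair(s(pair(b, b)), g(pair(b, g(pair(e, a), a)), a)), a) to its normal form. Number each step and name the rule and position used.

1. g(pair(s(pair(b, b)), g(pair(b, g(pair(e, a), a)), a)), a)  →  g(pair(b, g(pair(e, a), a)), a)   [R2 at ε]
2. g(pair(b, g(pair(e, a), a)), a)  →  g(pair(e, a), a)   [R2 at ε]
3. g(pair(e, a), a)  →  a   [R2 at ε]

a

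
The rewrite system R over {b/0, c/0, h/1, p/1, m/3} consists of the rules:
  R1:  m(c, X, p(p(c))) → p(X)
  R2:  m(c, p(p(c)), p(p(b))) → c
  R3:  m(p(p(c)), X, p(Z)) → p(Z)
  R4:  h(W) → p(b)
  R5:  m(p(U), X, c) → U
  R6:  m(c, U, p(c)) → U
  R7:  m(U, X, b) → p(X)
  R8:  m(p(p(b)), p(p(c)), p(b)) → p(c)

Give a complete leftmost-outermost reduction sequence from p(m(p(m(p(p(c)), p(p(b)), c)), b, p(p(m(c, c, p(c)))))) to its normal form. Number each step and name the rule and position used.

1. p(m(p(m(p(p(c)), p(p(b)), c)), b, p(p(m(c, c, p(c))))))  →  p(m(p(p(c)), b, p(p(m(c, c, p(c))))))   [R5 at 1.1.1]
2. p(m(p(p(c)), b, p(p(m(c, c, p(c))))))  →  p(p(p(m(c, c, p(c)))))   [R3 at 1]
3. p(p(p(m(c, c, p(c)))))  →  p(p(p(c)))   [R6 at 1.1.1]

p(p(p(c)))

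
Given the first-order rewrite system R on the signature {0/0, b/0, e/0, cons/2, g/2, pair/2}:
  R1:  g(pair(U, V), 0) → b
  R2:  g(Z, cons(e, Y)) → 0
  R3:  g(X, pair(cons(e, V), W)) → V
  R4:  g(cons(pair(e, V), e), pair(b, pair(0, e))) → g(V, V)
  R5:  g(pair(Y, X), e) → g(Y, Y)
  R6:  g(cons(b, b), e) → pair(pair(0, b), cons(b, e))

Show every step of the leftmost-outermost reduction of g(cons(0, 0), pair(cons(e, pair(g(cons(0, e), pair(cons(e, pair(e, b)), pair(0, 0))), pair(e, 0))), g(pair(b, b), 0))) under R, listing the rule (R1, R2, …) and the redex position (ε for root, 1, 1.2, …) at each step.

1. g(cons(0, 0), pair(cons(e, pair(g(cons(0, e), pair(cons(e, pair(e, b)), pair(0, 0))), pair(e, 0))), g(pair(b, b), 0)))  →  pair(g(cons(0, e), pair(cons(e, pair(e, b)), pair(0, 0))), pair(e, 0))   [R3 at ε]
2. pair(g(cons(0, e), pair(cons(e, pair(e, b)), pair(0, 0))), pair(e, 0))  →  pair(pair(e, b), pair(e, 0))   [R3 at 1]

pair(pair(e, b), pair(e, 0))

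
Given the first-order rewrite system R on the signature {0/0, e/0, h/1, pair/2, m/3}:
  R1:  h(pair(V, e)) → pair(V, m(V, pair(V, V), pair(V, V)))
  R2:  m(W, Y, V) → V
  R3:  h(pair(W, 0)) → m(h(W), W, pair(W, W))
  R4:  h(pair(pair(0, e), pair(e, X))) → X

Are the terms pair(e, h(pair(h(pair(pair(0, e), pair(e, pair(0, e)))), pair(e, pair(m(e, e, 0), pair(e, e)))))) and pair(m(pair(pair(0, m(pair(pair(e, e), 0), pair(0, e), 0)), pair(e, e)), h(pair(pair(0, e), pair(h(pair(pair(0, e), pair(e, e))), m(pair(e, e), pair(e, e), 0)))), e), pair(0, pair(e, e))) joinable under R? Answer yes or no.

Reduce t₁ = pair(e, h(pair(h(pair(pair(0, e), pair(e, pair(0, e)))), pair(e, pair(m(e, e, 0), pair(e, e)))))):
1. pair(e, h(pair(h(pair(pair(0, e), pair(e, pair(0, e)))), pair(e, pair(m(e, e, 0), pair(e, e))))))  →  pair(e, h(pair(pair(0, e), pair(e, pair(m(e, e, 0), pair(e, e))))))   [R4 at 2.1.1]
2. pair(e, h(pair(pair(0, e), pair(e, pair(m(e, e, 0), pair(e, e))))))  →  pair(e, pair(m(e, e, 0), pair(e, e)))   [R4 at 2]
3. pair(e, pair(m(e, e, 0), pair(e, e)))  →  pair(e, pair(0, pair(e, e)))   [R2 at 2.1]

Reduce t₂ = pair(m(pair(pair(0, m(pair(pair(e, e), 0), pair(0, e), 0)), pair(e, e)), h(pair(pair(0, e), pair(h(pair(pair(0, e), pair(e, e))), m(pair(e, e), pair(e, e), 0)))), e), pair(0, pair(e, e))):
1. pair(m(pair(pair(0, m(pair(pair(e, e), 0), pair(0, e), 0)), pair(e, e)), h(pair(pair(0, e), pair(h(pair(pair(0, e), pair(e, e))), m(pair(e, e), pair(e, e), 0)))), e), pair(0, pair(e, e)))  →  pair(e, pair(0, pair(e, e)))   [R2 at 1]

yes — NF(t₁) = pair(e, pair(0, pair(e, e))), NF(t₂) = pair(e, pair(0, pair(e, e)))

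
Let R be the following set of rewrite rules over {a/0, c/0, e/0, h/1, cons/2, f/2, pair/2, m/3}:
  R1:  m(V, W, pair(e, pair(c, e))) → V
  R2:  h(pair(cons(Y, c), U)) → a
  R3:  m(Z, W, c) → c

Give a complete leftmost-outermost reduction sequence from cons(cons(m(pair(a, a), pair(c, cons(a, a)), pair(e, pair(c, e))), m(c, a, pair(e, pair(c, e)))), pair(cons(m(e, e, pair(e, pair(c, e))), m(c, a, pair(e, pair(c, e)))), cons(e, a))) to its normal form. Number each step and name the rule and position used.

cons(cons(pair(a, a), c), pair(cons(e, c), cons(e, a)))

1. cons(cons(m(pair(a, a), pair(c, cons(a, a)), pair(e, pair(c, e))), m(c, a, pair(e, pair(c, e)))), pair(cons(m(e, e, pair(e, pair(c, e))), m(c, a, pair(e, pair(c, e)))), cons(e, a)))  →  cons(cons(pair(a, a), m(c, a, pair(e, pair(c, e)))), pair(cons(m(e, e, pair(e, pair(c, e))), m(c, a, pair(e, pair(c, e)))), cons(e, a)))   [R1 at 1.1]
2. cons(cons(pair(a, a), m(c, a, pair(e, pair(c, e)))), pair(cons(m(e, e, pair(e, pair(c, e))), m(c, a, pair(e, pair(c, e)))), cons(e, a)))  →  cons(cons(pair(a, a), c), pair(cons(m(e, e, pair(e, pair(c, e))), m(c, a, pair(e, pair(c, e)))), cons(e, a)))   [R1 at 1.2]
3. cons(cons(pair(a, a), c), pair(cons(m(e, e, pair(e, pair(c, e))), m(c, a, pair(e, pair(c, e)))), cons(e, a)))  →  cons(cons(pair(a, a), c), pair(cons(e, m(c, a, pair(e, pair(c, e)))), cons(e, a)))   [R1 at 2.1.1]
4. cons(cons(pair(a, a), c), pair(cons(e, m(c, a, pair(e, pair(c, e)))), cons(e, a)))  →  cons(cons(pair(a, a), c), pair(cons(e, c), cons(e, a)))   [R1 at 2.1.2]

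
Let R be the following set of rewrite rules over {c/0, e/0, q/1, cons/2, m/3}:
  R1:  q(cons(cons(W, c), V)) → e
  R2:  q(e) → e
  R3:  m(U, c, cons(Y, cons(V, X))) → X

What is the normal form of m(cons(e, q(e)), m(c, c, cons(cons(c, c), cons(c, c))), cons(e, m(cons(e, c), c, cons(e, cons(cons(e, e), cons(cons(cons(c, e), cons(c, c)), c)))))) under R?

1. m(cons(e, q(e)), m(c, c, cons(cons(c, c), cons(c, c))), cons(e, m(cons(e, c), c, cons(e, cons(cons(e, e), cons(cons(cons(c, e), cons(c, c)), c))))))  →  m(cons(e, e), m(c, c, cons(cons(c, c), cons(c, c))), cons(e, m(cons(e, c), c, cons(e, cons(cons(e, e), cons(cons(cons(c, e), cons(c, c)), c))))))   [R2 at 1.2]
2. m(cons(e, e), m(c, c, cons(cons(c, c), cons(c, c))), cons(e, m(cons(e, c), c, cons(e, cons(cons(e, e), cons(cons(cons(c, e), cons(c, c)), c))))))  →  m(cons(e, e), c, cons(e, m(cons(e, c), c, cons(e, cons(cons(e, e), cons(cons(cons(c, e), cons(c, c)), c))))))   [R3 at 2]
3. m(cons(e, e), c, cons(e, m(cons(e, c), c, cons(e, cons(cons(e, e), cons(cons(cons(c, e), cons(c, c)), c))))))  →  m(cons(e, e), c, cons(e, cons(cons(cons(c, e), cons(c, c)), c)))   [R3 at 3.2]
4. m(cons(e, e), c, cons(e, cons(cons(cons(c, e), cons(c, c)), c)))  →  c   [R3 at ε]

c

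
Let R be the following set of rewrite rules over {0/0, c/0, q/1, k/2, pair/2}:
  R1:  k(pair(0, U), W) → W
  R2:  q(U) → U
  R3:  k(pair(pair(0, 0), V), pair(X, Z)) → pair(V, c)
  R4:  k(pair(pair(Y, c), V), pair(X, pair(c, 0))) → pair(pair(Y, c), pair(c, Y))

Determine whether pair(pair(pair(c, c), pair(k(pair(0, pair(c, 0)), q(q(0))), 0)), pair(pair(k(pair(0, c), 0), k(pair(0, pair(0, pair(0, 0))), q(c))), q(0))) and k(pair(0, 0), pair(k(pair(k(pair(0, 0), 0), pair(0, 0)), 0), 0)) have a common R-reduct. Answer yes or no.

no — NF(t₁) = pair(pair(pair(c, c), pair(0, 0)), pair(pair(0, c), 0)), NF(t₂) = pair(0, 0)

Reduce t₁ = pair(pair(pair(c, c), pair(k(pair(0, pair(c, 0)), q(q(0))), 0)), pair(pair(k(pair(0, c), 0), k(pair(0, pair(0, pair(0, 0))), q(c))), q(0))):
1. pair(pair(pair(c, c), pair(k(pair(0, pair(c, 0)), q(q(0))), 0)), pair(pair(k(pair(0, c), 0), k(pair(0, pair(0, pair(0, 0))), q(c))), q(0)))  →  pair(pair(pair(c, c), pair(q(q(0)), 0)), pair(pair(k(pair(0, c), 0), k(pair(0, pair(0, pair(0, 0))), q(c))), q(0)))   [R1 at 1.2.1]
2. pair(pair(pair(c, c), pair(q(q(0)), 0)), pair(pair(k(pair(0, c), 0), k(pair(0, pair(0, pair(0, 0))), q(c))), q(0)))  →  pair(pair(pair(c, c), pair(q(0), 0)), pair(pair(k(pair(0, c), 0), k(pair(0, pair(0, pair(0, 0))), q(c))), q(0)))   [R2 at 1.2.1]
3. pair(pair(pair(c, c), pair(q(0), 0)), pair(pair(k(pair(0, c), 0), k(pair(0, pair(0, pair(0, 0))), q(c))), q(0)))  →  pair(pair(pair(c, c), pair(0, 0)), pair(pair(k(pair(0, c), 0), k(pair(0, pair(0, pair(0, 0))), q(c))), q(0)))   [R2 at 1.2.1]
4. pair(pair(pair(c, c), pair(0, 0)), pair(pair(k(pair(0, c), 0), k(pair(0, pair(0, pair(0, 0))), q(c))), q(0)))  →  pair(pair(pair(c, c), pair(0, 0)), pair(pair(0, k(pair(0, pair(0, pair(0, 0))), q(c))), q(0)))   [R1 at 2.1.1]
5. pair(pair(pair(c, c), pair(0, 0)), pair(pair(0, k(pair(0, pair(0, pair(0, 0))), q(c))), q(0)))  →  pair(pair(pair(c, c), pair(0, 0)), pair(pair(0, q(c)), q(0)))   [R1 at 2.1.2]
6. pair(pair(pair(c, c), pair(0, 0)), pair(pair(0, q(c)), q(0)))  →  pair(pair(pair(c, c), pair(0, 0)), pair(pair(0, c), q(0)))   [R2 at 2.1.2]
7. pair(pair(pair(c, c), pair(0, 0)), pair(pair(0, c), q(0)))  →  pair(pair(pair(c, c), pair(0, 0)), pair(pair(0, c), 0))   [R2 at 2.2]

Reduce t₂ = k(pair(0, 0), pair(k(pair(k(pair(0, 0), 0), pair(0, 0)), 0), 0)):
1. k(pair(0, 0), pair(k(pair(k(pair(0, 0), 0), pair(0, 0)), 0), 0))  →  pair(k(pair(k(pair(0, 0), 0), pair(0, 0)), 0), 0)   [R1 at ε]
2. pair(k(pair(k(pair(0, 0), 0), pair(0, 0)), 0), 0)  →  pair(k(pair(0, pair(0, 0)), 0), 0)   [R1 at 1.1.1]
3. pair(k(pair(0, pair(0, 0)), 0), 0)  →  pair(0, 0)   [R1 at 1]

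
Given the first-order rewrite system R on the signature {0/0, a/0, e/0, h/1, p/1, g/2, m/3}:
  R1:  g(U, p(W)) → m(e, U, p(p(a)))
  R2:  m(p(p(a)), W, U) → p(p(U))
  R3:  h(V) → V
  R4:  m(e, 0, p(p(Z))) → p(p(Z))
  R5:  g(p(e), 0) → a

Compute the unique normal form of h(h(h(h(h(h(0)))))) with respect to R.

1. h(h(h(h(h(h(0))))))  →  h(h(h(h(h(0)))))   [R3 at ε]
2. h(h(h(h(h(0)))))  →  h(h(h(h(0))))   [R3 at ε]
3. h(h(h(h(0))))  →  h(h(h(0)))   [R3 at ε]
4. h(h(h(0)))  →  h(h(0))   [R3 at ε]
5. h(h(0))  →  h(0)   [R3 at ε]
6. h(0)  →  0   [R3 at ε]

0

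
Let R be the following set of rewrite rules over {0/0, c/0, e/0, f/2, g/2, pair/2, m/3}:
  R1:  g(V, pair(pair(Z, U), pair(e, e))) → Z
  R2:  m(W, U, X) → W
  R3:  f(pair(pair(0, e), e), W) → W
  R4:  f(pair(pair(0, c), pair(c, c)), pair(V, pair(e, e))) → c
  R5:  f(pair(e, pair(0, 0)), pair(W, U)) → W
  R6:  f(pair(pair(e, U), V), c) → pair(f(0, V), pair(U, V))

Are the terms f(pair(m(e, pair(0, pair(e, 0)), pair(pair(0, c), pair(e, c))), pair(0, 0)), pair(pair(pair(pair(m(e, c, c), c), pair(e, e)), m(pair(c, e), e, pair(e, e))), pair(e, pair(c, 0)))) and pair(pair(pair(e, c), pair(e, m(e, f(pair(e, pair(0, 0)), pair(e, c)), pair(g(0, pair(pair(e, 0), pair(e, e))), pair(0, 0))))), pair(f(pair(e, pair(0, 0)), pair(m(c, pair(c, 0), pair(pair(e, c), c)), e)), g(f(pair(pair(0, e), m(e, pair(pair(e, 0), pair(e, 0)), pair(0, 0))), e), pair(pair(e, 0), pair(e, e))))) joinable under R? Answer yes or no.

yes — NF(t₁) = pair(pair(pair(e, c), pair(e, e)), pair(c, e)), NF(t₂) = pair(pair(pair(e, c), pair(e, e)), pair(c, e))

Reduce t₁ = f(pair(m(e, pair(0, pair(e, 0)), pair(pair(0, c), pair(e, c))), pair(0, 0)), pair(pair(pair(pair(m(e, c, c), c), pair(e, e)), m(pair(c, e), e, pair(e, e))), pair(e, pair(c, 0)))):
1. f(pair(m(e, pair(0, pair(e, 0)), pair(pair(0, c), pair(e, c))), pair(0, 0)), pair(pair(pair(pair(m(e, c, c), c), pair(e, e)), m(pair(c, e), e, pair(e, e))), pair(e, pair(c, 0))))  →  f(pair(e, pair(0, 0)), pair(pair(pair(pair(m(e, c, c), c), pair(e, e)), m(pair(c, e), e, pair(e, e))), pair(e, pair(c, 0))))   [R2 at 1.1]
2. f(pair(e, pair(0, 0)), pair(pair(pair(pair(m(e, c, c), c), pair(e, e)), m(pair(c, e), e, pair(e, e))), pair(e, pair(c, 0))))  →  pair(pair(pair(m(e, c, c), c), pair(e, e)), m(pair(c, e), e, pair(e, e)))   [R5 at ε]
3. pair(pair(pair(m(e, c, c), c), pair(e, e)), m(pair(c, e), e, pair(e, e)))  →  pair(pair(pair(e, c), pair(e, e)), m(pair(c, e), e, pair(e, e)))   [R2 at 1.1.1]
4. pair(pair(pair(e, c), pair(e, e)), m(pair(c, e), e, pair(e, e)))  →  pair(pair(pair(e, c), pair(e, e)), pair(c, e))   [R2 at 2]

Reduce t₂ = pair(pair(pair(e, c), pair(e, m(e, f(pair(e, pair(0, 0)), pair(e, c)), pair(g(0, pair(pair(e, 0), pair(e, e))), pair(0, 0))))), pair(f(pair(e, pair(0, 0)), pair(m(c, pair(c, 0), pair(pair(e, c), c)), e)), g(f(pair(pair(0, e), m(e, pair(pair(e, 0), pair(e, 0)), pair(0, 0))), e), pair(pair(e, 0), pair(e, e))))):
1. pair(pair(pair(e, c), pair(e, m(e, f(pair(e, pair(0, 0)), pair(e, c)), pair(g(0, pair(pair(e, 0), pair(e, e))), pair(0, 0))))), pair(f(pair(e, pair(0, 0)), pair(m(c, pair(c, 0), pair(pair(e, c), c)), e)), g(f(pair(pair(0, e), m(e, pair(pair(e, 0), pair(e, 0)), pair(0, 0))), e), pair(pair(e, 0), pair(e, e)))))  →  pair(pair(pair(e, c), pair(e, e)), pair(f(pair(e, pair(0, 0)), pair(m(c, pair(c, 0), pair(pair(e, c), c)), e)), g(f(pair(pair(0, e), m(e, pair(pair(e, 0), pair(e, 0)), pair(0, 0))), e), pair(pair(e, 0), pair(e, e)))))   [R2 at 1.2.2]
2. pair(pair(pair(e, c), pair(e, e)), pair(f(pair(e, pair(0, 0)), pair(m(c, pair(c, 0), pair(pair(e, c), c)), e)), g(f(pair(pair(0, e), m(e, pair(pair(e, 0), pair(e, 0)), pair(0, 0))), e), pair(pair(e, 0), pair(e, e)))))  →  pair(pair(pair(e, c), pair(e, e)), pair(m(c, pair(c, 0), pair(pair(e, c), c)), g(f(pair(pair(0, e), m(e, pair(pair(e, 0), pair(e, 0)), pair(0, 0))), e), pair(pair(e, 0), pair(e, e)))))   [R5 at 2.1]
3. pair(pair(pair(e, c), pair(e, e)), pair(m(c, pair(c, 0), pair(pair(e, c), c)), g(f(pair(pair(0, e), m(e, pair(pair(e, 0), pair(e, 0)), pair(0, 0))), e), pair(pair(e, 0), pair(e, e)))))  →  pair(pair(pair(e, c), pair(e, e)), pair(c, g(f(pair(pair(0, e), m(e, pair(pair(e, 0), pair(e, 0)), pair(0, 0))), e), pair(pair(e, 0), pair(e, e)))))   [R2 at 2.1]
4. pair(pair(pair(e, c), pair(e, e)), pair(c, g(f(pair(pair(0, e), m(e, pair(pair(e, 0), pair(e, 0)), pair(0, 0))), e), pair(pair(e, 0), pair(e, e)))))  →  pair(pair(pair(e, c), pair(e, e)), pair(c, e))   [R1 at 2.2]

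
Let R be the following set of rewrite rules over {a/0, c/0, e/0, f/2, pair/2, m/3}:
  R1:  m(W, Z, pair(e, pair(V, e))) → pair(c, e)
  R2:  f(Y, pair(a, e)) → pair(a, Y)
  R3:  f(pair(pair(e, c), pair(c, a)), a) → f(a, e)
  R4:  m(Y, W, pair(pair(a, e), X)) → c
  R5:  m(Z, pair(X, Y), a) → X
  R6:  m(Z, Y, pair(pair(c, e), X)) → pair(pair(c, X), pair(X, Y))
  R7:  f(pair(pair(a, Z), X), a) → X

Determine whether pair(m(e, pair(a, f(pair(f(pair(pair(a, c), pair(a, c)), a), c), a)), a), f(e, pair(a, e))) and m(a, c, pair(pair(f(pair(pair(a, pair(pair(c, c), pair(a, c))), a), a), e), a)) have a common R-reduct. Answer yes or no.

Reduce t₁ = pair(m(e, pair(a, f(pair(f(pair(pair(a, c), pair(a, c)), a), c), a)), a), f(e, pair(a, e))):
1. pair(m(e, pair(a, f(pair(f(pair(pair(a, c), pair(a, c)), a), c), a)), a), f(e, pair(a, e)))  →  pair(a, f(e, pair(a, e)))   [R5 at 1]
2. pair(a, f(e, pair(a, e)))  →  pair(a, pair(a, e))   [R2 at 2]

Reduce t₂ = m(a, c, pair(pair(f(pair(pair(a, pair(pair(c, c), pair(a, c))), a), a), e), a)):
1. m(a, c, pair(pair(f(pair(pair(a, pair(pair(c, c), pair(a, c))), a), a), e), a))  →  m(a, c, pair(pair(a, e), a))   [R7 at 3.1.1]
2. m(a, c, pair(pair(a, e), a))  →  c   [R4 at ε]

no — NF(t₁) = pair(a, pair(a, e)), NF(t₂) = c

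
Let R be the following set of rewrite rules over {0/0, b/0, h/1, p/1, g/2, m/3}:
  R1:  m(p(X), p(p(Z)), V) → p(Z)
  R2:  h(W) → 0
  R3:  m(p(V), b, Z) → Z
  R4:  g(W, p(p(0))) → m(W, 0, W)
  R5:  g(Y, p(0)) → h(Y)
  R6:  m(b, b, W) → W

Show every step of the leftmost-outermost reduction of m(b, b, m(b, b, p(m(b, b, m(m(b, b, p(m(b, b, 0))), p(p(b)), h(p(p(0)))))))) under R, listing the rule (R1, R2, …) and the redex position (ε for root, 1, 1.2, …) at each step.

p(p(b))

1. m(b, b, m(b, b, p(m(b, b, m(m(b, b, p(m(b, b, 0))), p(p(b)), h(p(p(0))))))))  →  m(b, b, p(m(b, b, m(m(b, b, p(m(b, b, 0))), p(p(b)), h(p(p(0)))))))   [R6 at ε]
2. m(b, b, p(m(b, b, m(m(b, b, p(m(b, b, 0))), p(p(b)), h(p(p(0)))))))  →  p(m(b, b, m(m(b, b, p(m(b, b, 0))), p(p(b)), h(p(p(0))))))   [R6 at ε]
3. p(m(b, b, m(m(b, b, p(m(b, b, 0))), p(p(b)), h(p(p(0))))))  →  p(m(m(b, b, p(m(b, b, 0))), p(p(b)), h(p(p(0)))))   [R6 at 1]
4. p(m(m(b, b, p(m(b, b, 0))), p(p(b)), h(p(p(0)))))  →  p(m(p(m(b, b, 0)), p(p(b)), h(p(p(0)))))   [R6 at 1.1]
5. p(m(p(m(b, b, 0)), p(p(b)), h(p(p(0)))))  →  p(p(b))   [R1 at 1]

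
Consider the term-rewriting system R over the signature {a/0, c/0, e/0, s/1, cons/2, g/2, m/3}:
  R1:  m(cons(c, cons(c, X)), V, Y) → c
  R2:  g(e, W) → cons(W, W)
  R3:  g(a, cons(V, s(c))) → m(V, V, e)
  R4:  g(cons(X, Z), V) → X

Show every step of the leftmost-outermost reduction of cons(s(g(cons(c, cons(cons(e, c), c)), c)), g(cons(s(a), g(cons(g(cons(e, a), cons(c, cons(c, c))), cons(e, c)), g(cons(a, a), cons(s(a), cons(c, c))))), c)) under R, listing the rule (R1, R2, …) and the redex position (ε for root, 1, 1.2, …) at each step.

cons(s(c), s(a))

1. cons(s(g(cons(c, cons(cons(e, c), c)), c)), g(cons(s(a), g(cons(g(cons(e, a), cons(c, cons(c, c))), cons(e, c)), g(cons(a, a), cons(s(a), cons(c, c))))), c))  →  cons(s(c), g(cons(s(a), g(cons(g(cons(e, a), cons(c, cons(c, c))), cons(e, c)), g(cons(a, a), cons(s(a), cons(c, c))))), c))   [R4 at 1.1]
2. cons(s(c), g(cons(s(a), g(cons(g(cons(e, a), cons(c, cons(c, c))), cons(e, c)), g(cons(a, a), cons(s(a), cons(c, c))))), c))  →  cons(s(c), s(a))   [R4 at 2]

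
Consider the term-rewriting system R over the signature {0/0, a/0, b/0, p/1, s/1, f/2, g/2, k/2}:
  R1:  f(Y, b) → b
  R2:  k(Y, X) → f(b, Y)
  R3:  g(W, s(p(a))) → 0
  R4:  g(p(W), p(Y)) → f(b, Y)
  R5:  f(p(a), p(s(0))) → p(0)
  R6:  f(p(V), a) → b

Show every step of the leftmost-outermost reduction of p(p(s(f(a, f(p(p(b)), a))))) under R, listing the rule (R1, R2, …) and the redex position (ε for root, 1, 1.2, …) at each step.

1. p(p(s(f(a, f(p(p(b)), a)))))  →  p(p(s(f(a, b))))   [R6 at 1.1.1.2]
2. p(p(s(f(a, b))))  →  p(p(s(b)))   [R1 at 1.1.1]

p(p(s(b)))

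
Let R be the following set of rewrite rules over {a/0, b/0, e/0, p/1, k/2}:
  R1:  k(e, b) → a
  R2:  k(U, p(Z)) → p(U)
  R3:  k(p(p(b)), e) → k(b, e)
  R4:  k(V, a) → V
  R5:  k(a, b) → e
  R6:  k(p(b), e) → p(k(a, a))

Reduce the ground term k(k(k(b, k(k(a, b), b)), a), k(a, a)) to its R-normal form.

1. k(k(k(b, k(k(a, b), b)), a), k(a, a))  →  k(k(b, k(k(a, b), b)), k(a, a))   [R4 at 1]
2. k(k(b, k(k(a, b), b)), k(a, a))  →  k(k(b, k(e, b)), k(a, a))   [R5 at 1.2.1]
3. k(k(b, k(e, b)), k(a, a))  →  k(k(b, a), k(a, a))   [R1 at 1.2]
4. k(k(b, a), k(a, a))  →  k(b, k(a, a))   [R4 at 1]
5. k(b, k(a, a))  →  k(b, a)   [R4 at 2]
6. k(b, a)  →  b   [R4 at ε]

b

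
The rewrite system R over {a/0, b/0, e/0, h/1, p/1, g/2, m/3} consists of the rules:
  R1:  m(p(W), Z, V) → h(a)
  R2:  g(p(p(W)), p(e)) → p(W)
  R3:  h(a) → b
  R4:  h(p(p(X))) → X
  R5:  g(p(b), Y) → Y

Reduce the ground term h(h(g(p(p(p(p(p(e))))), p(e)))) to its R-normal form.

1. h(h(g(p(p(p(p(p(e))))), p(e))))  →  h(h(p(p(p(p(e))))))   [R2 at 1.1]
2. h(h(p(p(p(p(e))))))  →  h(p(p(e)))   [R4 at 1]
3. h(p(p(e)))  →  e   [R4 at ε]

e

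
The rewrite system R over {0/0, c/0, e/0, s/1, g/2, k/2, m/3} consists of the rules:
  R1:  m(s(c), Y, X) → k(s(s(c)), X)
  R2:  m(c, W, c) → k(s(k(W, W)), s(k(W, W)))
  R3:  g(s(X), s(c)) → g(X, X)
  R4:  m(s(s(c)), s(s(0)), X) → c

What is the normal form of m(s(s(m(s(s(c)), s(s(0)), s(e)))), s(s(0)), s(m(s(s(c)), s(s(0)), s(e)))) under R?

c

1. m(s(s(m(s(s(c)), s(s(0)), s(e)))), s(s(0)), s(m(s(s(c)), s(s(0)), s(e))))  →  m(s(s(c)), s(s(0)), s(m(s(s(c)), s(s(0)), s(e))))   [R4 at 1.1.1]
2. m(s(s(c)), s(s(0)), s(m(s(s(c)), s(s(0)), s(e))))  →  c   [R4 at ε]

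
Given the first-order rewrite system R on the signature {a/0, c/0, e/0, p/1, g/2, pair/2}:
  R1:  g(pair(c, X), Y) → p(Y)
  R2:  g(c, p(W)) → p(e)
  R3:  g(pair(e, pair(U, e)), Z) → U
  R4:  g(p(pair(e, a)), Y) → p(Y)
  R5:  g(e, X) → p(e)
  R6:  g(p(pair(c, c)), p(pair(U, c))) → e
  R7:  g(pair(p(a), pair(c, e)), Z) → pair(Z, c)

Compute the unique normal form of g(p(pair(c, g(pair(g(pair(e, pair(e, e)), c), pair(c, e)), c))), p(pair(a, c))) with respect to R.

e

1. g(p(pair(c, g(pair(g(pair(e, pair(e, e)), c), pair(c, e)), c))), p(pair(a, c)))  →  g(p(pair(c, g(pair(e, pair(c, e)), c))), p(pair(a, c)))   [R3 at 1.1.2.1.1]
2. g(p(pair(c, g(pair(e, pair(c, e)), c))), p(pair(a, c)))  →  g(p(pair(c, c)), p(pair(a, c)))   [R3 at 1.1.2]
3. g(p(pair(c, c)), p(pair(a, c)))  →  e   [R6 at ε]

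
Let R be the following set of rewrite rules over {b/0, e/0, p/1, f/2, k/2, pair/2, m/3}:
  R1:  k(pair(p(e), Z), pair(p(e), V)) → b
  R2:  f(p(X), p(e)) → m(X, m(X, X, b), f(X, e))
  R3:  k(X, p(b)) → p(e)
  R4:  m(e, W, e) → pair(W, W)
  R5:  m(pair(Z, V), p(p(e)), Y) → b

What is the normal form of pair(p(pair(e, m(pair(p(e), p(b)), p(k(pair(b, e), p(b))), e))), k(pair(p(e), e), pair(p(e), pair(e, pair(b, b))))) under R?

1. pair(p(pair(e, m(pair(p(e), p(b)), p(k(pair(b, e), p(b))), e))), k(pair(p(e), e), pair(p(e), pair(e, pair(b, b)))))  →  pair(p(pair(e, m(pair(p(e), p(b)), p(p(e)), e))), k(pair(p(e), e), pair(p(e), pair(e, pair(b, b)))))   [R3 at 1.1.2.2.1]
2. pair(p(pair(e, m(pair(p(e), p(b)), p(p(e)), e))), k(pair(p(e), e), pair(p(e), pair(e, pair(b, b)))))  →  pair(p(pair(e, b)), k(pair(p(e), e), pair(p(e), pair(e, pair(b, b)))))   [R5 at 1.1.2]
3. pair(p(pair(e, b)), k(pair(p(e), e), pair(p(e), pair(e, pair(b, b)))))  →  pair(p(pair(e, b)), b)   [R1 at 2]

pair(p(pair(e, b)), b)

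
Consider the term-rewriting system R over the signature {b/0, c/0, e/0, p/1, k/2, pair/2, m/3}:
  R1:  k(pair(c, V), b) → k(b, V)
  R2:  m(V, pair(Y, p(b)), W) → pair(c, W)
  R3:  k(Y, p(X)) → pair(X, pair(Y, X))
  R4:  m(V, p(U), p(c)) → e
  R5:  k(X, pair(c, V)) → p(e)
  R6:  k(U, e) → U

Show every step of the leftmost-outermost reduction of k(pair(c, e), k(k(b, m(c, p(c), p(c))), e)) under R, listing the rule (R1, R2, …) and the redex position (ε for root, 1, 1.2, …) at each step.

b

1. k(pair(c, e), k(k(b, m(c, p(c), p(c))), e))  →  k(pair(c, e), k(b, m(c, p(c), p(c))))   [R6 at 2]
2. k(pair(c, e), k(b, m(c, p(c), p(c))))  →  k(pair(c, e), k(b, e))   [R4 at 2.2]
3. k(pair(c, e), k(b, e))  →  k(pair(c, e), b)   [R6 at 2]
4. k(pair(c, e), b)  →  k(b, e)   [R1 at ε]
5. k(b, e)  →  b   [R6 at ε]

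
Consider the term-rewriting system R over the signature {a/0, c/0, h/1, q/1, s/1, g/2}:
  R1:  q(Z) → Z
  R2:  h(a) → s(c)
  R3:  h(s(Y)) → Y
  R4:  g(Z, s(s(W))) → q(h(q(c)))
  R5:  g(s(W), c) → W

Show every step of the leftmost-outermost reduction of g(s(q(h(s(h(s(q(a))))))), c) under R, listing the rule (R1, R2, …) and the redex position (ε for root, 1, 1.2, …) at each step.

a

1. g(s(q(h(s(h(s(q(a))))))), c)  →  q(h(s(h(s(q(a))))))   [R5 at ε]
2. q(h(s(h(s(q(a))))))  →  h(s(h(s(q(a)))))   [R1 at ε]
3. h(s(h(s(q(a)))))  →  h(s(q(a)))   [R3 at ε]
4. h(s(q(a)))  →  q(a)   [R3 at ε]
5. q(a)  →  a   [R1 at ε]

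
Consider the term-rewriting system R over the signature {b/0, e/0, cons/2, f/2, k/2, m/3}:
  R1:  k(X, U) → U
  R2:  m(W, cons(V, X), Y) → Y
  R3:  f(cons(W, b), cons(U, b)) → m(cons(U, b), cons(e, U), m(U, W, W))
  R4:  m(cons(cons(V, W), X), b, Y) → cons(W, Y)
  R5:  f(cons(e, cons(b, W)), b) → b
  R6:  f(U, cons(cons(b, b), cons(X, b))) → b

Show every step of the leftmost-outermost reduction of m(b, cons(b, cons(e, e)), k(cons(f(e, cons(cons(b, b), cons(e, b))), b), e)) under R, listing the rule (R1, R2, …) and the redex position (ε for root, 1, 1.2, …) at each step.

1. m(b, cons(b, cons(e, e)), k(cons(f(e, cons(cons(b, b), cons(e, b))), b), e))  →  k(cons(f(e, cons(cons(b, b), cons(e, b))), b), e)   [R2 at ε]
2. k(cons(f(e, cons(cons(b, b), cons(e, b))), b), e)  →  e   [R1 at ε]

e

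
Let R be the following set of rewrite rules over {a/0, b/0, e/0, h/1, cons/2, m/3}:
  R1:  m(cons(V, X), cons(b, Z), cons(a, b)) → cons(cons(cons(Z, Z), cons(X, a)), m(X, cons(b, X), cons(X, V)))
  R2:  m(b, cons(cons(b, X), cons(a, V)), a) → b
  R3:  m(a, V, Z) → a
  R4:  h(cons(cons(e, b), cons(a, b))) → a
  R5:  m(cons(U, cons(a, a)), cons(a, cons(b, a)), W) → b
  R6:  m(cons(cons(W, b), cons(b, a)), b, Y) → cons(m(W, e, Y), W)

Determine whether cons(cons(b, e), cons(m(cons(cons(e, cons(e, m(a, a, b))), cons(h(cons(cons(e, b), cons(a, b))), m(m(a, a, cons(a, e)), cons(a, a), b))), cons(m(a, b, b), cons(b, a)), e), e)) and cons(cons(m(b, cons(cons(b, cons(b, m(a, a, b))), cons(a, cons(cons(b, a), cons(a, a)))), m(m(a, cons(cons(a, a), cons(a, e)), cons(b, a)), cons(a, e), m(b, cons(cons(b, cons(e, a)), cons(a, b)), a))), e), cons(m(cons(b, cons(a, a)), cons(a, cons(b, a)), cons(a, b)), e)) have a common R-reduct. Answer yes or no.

yes — NF(t₁) = cons(cons(b, e), cons(b, e)), NF(t₂) = cons(cons(b, e), cons(b, e))

Reduce t₁ = cons(cons(b, e), cons(m(cons(cons(e, cons(e, m(a, a, b))), cons(h(cons(cons(e, b), cons(a, b))), m(m(a, a, cons(a, e)), cons(a, a), b))), cons(m(a, b, b), cons(b, a)), e), e)):
1. cons(cons(b, e), cons(m(cons(cons(e, cons(e, m(a, a, b))), cons(h(cons(cons(e, b), cons(a, b))), m(m(a, a, cons(a, e)), cons(a, a), b))), cons(m(a, b, b), cons(b, a)), e), e))  →  cons(cons(b, e), cons(m(cons(cons(e, cons(e, a)), cons(h(cons(cons(e, b), cons(a, b))), m(m(a, a, cons(a, e)), cons(a, a), b))), cons(m(a, b, b), cons(b, a)), e), e))   [R3 at 2.1.1.1.2.2]
2. cons(cons(b, e), cons(m(cons(cons(e, cons(e, a)), cons(h(cons(cons(e, b), cons(a, b))), m(m(a, a, cons(a, e)), cons(a, a), b))), cons(m(a, b, b), cons(b, a)), e), e))  →  cons(cons(b, e), cons(m(cons(cons(e, cons(e, a)), cons(a, m(m(a, a, cons(a, e)), cons(a, a), b))), cons(m(a, b, b), cons(b, a)), e), e))   [R4 at 2.1.1.2.1]
3. cons(cons(b, e), cons(m(cons(cons(e, cons(e, a)), cons(a, m(m(a, a, cons(a, e)), cons(a, a), b))), cons(m(a, b, b), cons(b, a)), e), e))  →  cons(cons(b, e), cons(m(cons(cons(e, cons(e, a)), cons(a, m(a, cons(a, a), b))), cons(m(a, b, b), cons(b, a)), e), e))   [R3 at 2.1.1.2.2.1]
4. cons(cons(b, e), cons(m(cons(cons(e, cons(e, a)), cons(a, m(a, cons(a, a), b))), cons(m(a, b, b), cons(b, a)), e), e))  →  cons(cons(b, e), cons(m(cons(cons(e, cons(e, a)), cons(a, a)), cons(m(a, b, b), cons(b, a)), e), e))   [R3 at 2.1.1.2.2]
5. cons(cons(b, e), cons(m(cons(cons(e, cons(e, a)), cons(a, a)), cons(m(a, b, b), cons(b, a)), e), e))  →  cons(cons(b, e), cons(m(cons(cons(e, cons(e, a)), cons(a, a)), cons(a, cons(b, a)), e), e))   [R3 at 2.1.2.1]
6. cons(cons(b, e), cons(m(cons(cons(e, cons(e, a)), cons(a, a)), cons(a, cons(b, a)), e), e))  →  cons(cons(b, e), cons(b, e))   [R5 at 2.1]

Reduce t₂ = cons(cons(m(b, cons(cons(b, cons(b, m(a, a, b))), cons(a, cons(cons(b, a), cons(a, a)))), m(m(a, cons(cons(a, a), cons(a, e)), cons(b, a)), cons(a, e), m(b, cons(cons(b, cons(e, a)), cons(a, b)), a))), e), cons(m(cons(b, cons(a, a)), cons(a, cons(b, a)), cons(a, b)), e)):
1. cons(cons(m(b, cons(cons(b, cons(b, m(a, a, b))), cons(a, cons(cons(b, a), cons(a, a)))), m(m(a, cons(cons(a, a), cons(a, e)), cons(b, a)), cons(a, e), m(b, cons(cons(b, cons(e, a)), cons(a, b)), a))), e), cons(m(cons(b, cons(a, a)), cons(a, cons(b, a)), cons(a, b)), e))  →  cons(cons(m(b, cons(cons(b, cons(b, a)), cons(a, cons(cons(b, a), cons(a, a)))), m(m(a, cons(cons(a, a), cons(a, e)), cons(b, a)), cons(a, e), m(b, cons(cons(b, cons(e, a)), cons(a, b)), a))), e), cons(m(cons(b, cons(a, a)), cons(a, cons(b, a)), cons(a, b)), e))   [R3 at 1.1.2.1.2.2]
2. cons(cons(m(b, cons(cons(b, cons(b, a)), cons(a, cons(cons(b, a), cons(a, a)))), m(m(a, cons(cons(a, a), cons(a, e)), cons(b, a)), cons(a, e), m(b, cons(cons(b, cons(e, a)), cons(a, b)), a))), e), cons(m(cons(b, cons(a, a)), cons(a, cons(b, a)), cons(a, b)), e))  →  cons(cons(m(b, cons(cons(b, cons(b, a)), cons(a, cons(cons(b, a), cons(a, a)))), m(a, cons(a, e), m(b, cons(cons(b, cons(e, a)), cons(a, b)), a))), e), cons(m(cons(b, cons(a, a)), cons(a, cons(b, a)), cons(a, b)), e))   [R3 at 1.1.3.1]
3. cons(cons(m(b, cons(cons(b, cons(b, a)), cons(a, cons(cons(b, a), cons(a, a)))), m(a, cons(a, e), m(b, cons(cons(b, cons(e, a)), cons(a, b)), a))), e), cons(m(cons(b, cons(a, a)), cons(a, cons(b, a)), cons(a, b)), e))  →  cons(cons(m(b, cons(cons(b, cons(b, a)), cons(a, cons(cons(b, a), cons(a, a)))), a), e), cons(m(cons(b, cons(a, a)), cons(a, cons(b, a)), cons(a, b)), e))   [R3 at 1.1.3]
4. cons(cons(m(b, cons(cons(b, cons(b, a)), cons(a, cons(cons(b, a), cons(a, a)))), a), e), cons(m(cons(b, cons(a, a)), cons(a, cons(b, a)), cons(a, b)), e))  →  cons(cons(b, e), cons(m(cons(b, cons(a, a)), cons(a, cons(b, a)), cons(a, b)), e))   [R2 at 1.1]
5. cons(cons(b, e), cons(m(cons(b, cons(a, a)), cons(a, cons(b, a)), cons(a, b)), e))  →  cons(cons(b, e), cons(b, e))   [R5 at 2.1]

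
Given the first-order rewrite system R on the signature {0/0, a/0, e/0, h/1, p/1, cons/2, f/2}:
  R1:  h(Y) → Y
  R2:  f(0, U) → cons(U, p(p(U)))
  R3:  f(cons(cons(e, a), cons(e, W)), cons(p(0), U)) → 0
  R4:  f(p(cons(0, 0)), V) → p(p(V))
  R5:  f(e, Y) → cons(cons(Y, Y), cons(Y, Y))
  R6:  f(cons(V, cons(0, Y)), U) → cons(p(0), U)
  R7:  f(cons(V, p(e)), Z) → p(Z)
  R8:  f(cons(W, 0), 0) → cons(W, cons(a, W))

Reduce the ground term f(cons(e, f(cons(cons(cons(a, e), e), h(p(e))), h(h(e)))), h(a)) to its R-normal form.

1. f(cons(e, f(cons(cons(cons(a, e), e), h(p(e))), h(h(e)))), h(a))  →  f(cons(e, f(cons(cons(cons(a, e), e), p(e)), h(h(e)))), h(a))   [R1 at 1.2.1.2]
2. f(cons(e, f(cons(cons(cons(a, e), e), p(e)), h(h(e)))), h(a))  →  f(cons(e, p(h(h(e)))), h(a))   [R7 at 1.2]
3. f(cons(e, p(h(h(e)))), h(a))  →  f(cons(e, p(h(e))), h(a))   [R1 at 1.2.1]
4. f(cons(e, p(h(e))), h(a))  →  f(cons(e, p(e)), h(a))   [R1 at 1.2.1]
5. f(cons(e, p(e)), h(a))  →  p(h(a))   [R7 at ε]
6. p(h(a))  →  p(a)   [R1 at 1]

p(a)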